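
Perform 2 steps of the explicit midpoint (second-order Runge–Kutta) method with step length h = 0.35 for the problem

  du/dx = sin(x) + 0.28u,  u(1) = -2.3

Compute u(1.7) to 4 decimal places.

Midpoint: k1 = f(x_n, u_n); k2 = f(x_n + h/2, u_n + (h/2)·k1); u_{n+1} = u_n + h·k2.
x=1.000000, u=-2.300000:
  k1 = f(1.000000, -2.300000) = 0.197471
  k2 = f(1.175000, -2.265443) = 0.288366
  u ← -2.300000 + 0.35·0.288366 = -2.199072
x=1.350000, u=-2.199072:
  k1 = f(1.350000, -2.199072) = 0.359983
  k2 = f(1.525000, -2.136075) = 0.400851
  u ← -2.199072 + 0.35·0.400851 = -2.058774
u(1.7) ≈ -2.0588

-2.0588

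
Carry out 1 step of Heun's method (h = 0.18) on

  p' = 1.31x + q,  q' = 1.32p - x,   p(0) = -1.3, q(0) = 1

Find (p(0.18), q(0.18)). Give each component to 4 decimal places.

-1.1266, 0.6963

Heun on (p,q): k1 = f(x_n, state_n); k2 = f(x_n + h, state_n + h·k1); state_{n+1} = state_n + (h/2)·(k1 + k2).
0.000000: (-1.300000, 1.000000)
  k1 = (1.000000, -1.716000)
  predictor → (-1.120000, 0.691120)
  k2 = (0.926920, -1.658400)
  → (-1.126577, 0.696304)
(p(0.18), q(0.18)) ≈ (-1.1266, 0.6963)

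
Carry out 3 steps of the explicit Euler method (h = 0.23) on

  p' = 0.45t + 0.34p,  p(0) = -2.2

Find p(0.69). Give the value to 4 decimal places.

-2.6843

Euler: p_{n+1} = p_n + h·f(t_n, p_n).
t=0.000000, p=-2.200000: f=-0.748000 → p ← -2.200000 + 0.23·(-0.748000) = -2.372040
t=0.230000, p=-2.372040: f=-0.702994 → p ← -2.372040 + 0.23·(-0.702994) = -2.533729
t=0.460000, p=-2.533729: f=-0.654468 → p ← -2.533729 + 0.23·(-0.654468) = -2.684256
p(0.69) ≈ -2.6843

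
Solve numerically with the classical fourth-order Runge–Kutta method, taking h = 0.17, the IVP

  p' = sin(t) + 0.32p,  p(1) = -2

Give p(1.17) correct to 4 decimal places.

RK4: k1 = f(t_n, p_n); k2 = f(t_n + h/2, p_n + (h/2)·k1); k3 = f(t_n + h/2, p_n + (h/2)·k2); k4 = f(t_n + h, p_n + h·k3); p_{n+1} = p_n + (h/6)·(k1 + 2k2 + 2k3 + k4).
t=1.000000, p=-2.000000:
  k1 = f(1.000000, -2.000000) = 0.201471
  k2 = f(1.085000, -1.982875) = 0.249783
  k3 = f(1.085000, -1.978768) = 0.251098
  k4 = f(1.170000, -1.957313) = 0.294410
  p ← -2.000000 + (0.17/6)·(k1 + 2k2 + 2k3 + k4) = -1.957567
p(1.17) ≈ -1.9576

-1.9576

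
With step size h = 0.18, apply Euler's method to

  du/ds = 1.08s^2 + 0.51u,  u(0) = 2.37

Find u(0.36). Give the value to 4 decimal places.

Euler: u_{n+1} = u_n + h·f(s_n, u_n).
s=0.000000, u=2.370000: f=1.208700 → u ← 2.370000 + 0.18·1.208700 = 2.587566
s=0.180000, u=2.587566: f=1.354651 → u ← 2.587566 + 0.18·1.354651 = 2.831403
u(0.36) ≈ 2.8314

2.8314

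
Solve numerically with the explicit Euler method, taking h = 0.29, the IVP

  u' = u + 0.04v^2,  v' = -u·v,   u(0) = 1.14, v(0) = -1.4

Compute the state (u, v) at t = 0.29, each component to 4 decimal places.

Euler on (u,v): u_{n+1} = u_n + h·u', v_{n+1} = v_n + h·v'.
0.000000: (1.140000, -1.400000); f=(1.218400, 1.596000) → (1.493336, -0.937160)
(u(0.29), v(0.29)) ≈ (1.4933, -0.9372)

1.4933, -0.9372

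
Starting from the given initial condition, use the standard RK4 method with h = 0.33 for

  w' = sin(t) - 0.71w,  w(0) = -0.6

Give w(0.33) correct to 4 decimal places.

-0.4247

RK4: k1 = f(t_n, w_n); k2 = f(t_n + h/2, w_n + (h/2)·k1); k3 = f(t_n + h/2, w_n + (h/2)·k2); k4 = f(t_n + h, w_n + h·k3); w_{n+1} = w_n + (h/6)·(k1 + 2k2 + 2k3 + k4).
t=0.000000, w=-0.600000:
  k1 = f(0.000000, -0.600000) = 0.426000
  k2 = f(0.165000, -0.529710) = 0.540346
  k3 = f(0.165000, -0.510843) = 0.526951
  k4 = f(0.330000, -0.426106) = 0.626578
  w ← -0.600000 + (0.33/6)·(k1 + 2k2 + 2k3 + k4) = -0.424705
w(0.33) ≈ -0.4247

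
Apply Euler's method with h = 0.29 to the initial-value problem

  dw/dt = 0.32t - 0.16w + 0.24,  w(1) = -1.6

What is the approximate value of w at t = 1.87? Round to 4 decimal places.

-0.8430

Euler: w_{n+1} = w_n + h·f(t_n, w_n).
t=1.000000, w=-1.600000: f=0.816000 → w ← -1.600000 + 0.29·0.816000 = -1.363360
t=1.290000, w=-1.363360: f=0.870938 → w ← -1.363360 + 0.29·0.870938 = -1.110788
t=1.580000, w=-1.110788: f=0.923326 → w ← -1.110788 + 0.29·0.923326 = -0.843024
w(1.87) ≈ -0.8430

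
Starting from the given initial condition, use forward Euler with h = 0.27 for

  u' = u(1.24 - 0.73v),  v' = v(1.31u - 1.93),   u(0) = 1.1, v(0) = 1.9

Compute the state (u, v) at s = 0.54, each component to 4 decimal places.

1.0666, 1.4059

Euler on (u,v): u_{n+1} = u_n + h·u', v_{n+1} = v_n + h·v'.
0.000000: (1.100000, 1.900000); f=(-0.161700, -0.929100) → (1.056341, 1.649143)
0.270000: (1.056341, 1.649143); f=(0.038161, -0.900751) → (1.066644, 1.405940)
(u(0.54), v(0.54)) ≈ (1.0666, 1.4059)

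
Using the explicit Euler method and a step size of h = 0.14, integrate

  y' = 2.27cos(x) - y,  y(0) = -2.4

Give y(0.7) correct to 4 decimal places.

-0.0103

Euler: y_{n+1} = y_n + h·f(x_n, y_n).
x=0.000000, y=-2.400000: f=4.670000 → y ← -2.400000 + 0.14·4.670000 = -1.746200
x=0.140000, y=-1.746200: f=3.993990 → y ← -1.746200 + 0.14·3.993990 = -1.187041
x=0.280000, y=-1.187041: f=3.368637 → y ← -1.187041 + 0.14·3.368637 = -0.715432
x=0.420000, y=-0.715432: f=2.788144 → y ← -0.715432 + 0.14·2.788144 = -0.325092
x=0.560000, y=-0.325092: f=2.248361 → y ← -0.325092 + 0.14·2.248361 = -0.010321
y(0.7) ≈ -0.0103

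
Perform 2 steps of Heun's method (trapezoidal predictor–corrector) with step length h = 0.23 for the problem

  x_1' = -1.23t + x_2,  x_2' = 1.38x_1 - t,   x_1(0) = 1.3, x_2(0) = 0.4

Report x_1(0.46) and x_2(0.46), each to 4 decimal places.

1.5388, 1.1869

Heun on (x_1,x_2): k1 = f(t_n, state_n); k2 = f(t_n + h, state_n + h·k1); state_{n+1} = state_n + (h/2)·(k1 + k2).
0.000000: (1.300000, 0.400000)
  k1 = (0.400000, 1.794000)
  predictor → (1.392000, 0.812620)
  k2 = (0.529720, 1.690960)
  → (1.406918, 0.800770)
0.230000: (1.406918, 0.800770)
  k1 = (0.517870, 1.711547)
  predictor → (1.526028, 1.194426)
  k2 = (0.628626, 1.645919)
  → (1.538765, 1.186879)
(x_1(0.46), x_2(0.46)) ≈ (1.5388, 1.1869)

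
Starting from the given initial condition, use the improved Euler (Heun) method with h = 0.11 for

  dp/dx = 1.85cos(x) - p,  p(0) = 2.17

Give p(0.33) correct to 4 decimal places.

Heun: k1 = f(x_n, p_n); k2 = f(x_n + h, p_n + h·k1); p_{n+1} = p_n + (h/2)·(k1 + k2).
x=0.000000, p=2.170000:
  k1 = f(0.000000, 2.170000) = -0.320000
  k2 = f(0.110000, 2.134800) = -0.295981
  p ← 2.170000 + (0.11/2)·(-0.320000 + (-0.295981)) = 2.136121
x=0.110000, p=2.136121:
  k1 = f(0.110000, 2.136121) = -0.297302
  k2 = f(0.220000, 2.103418) = -0.298008
  p ← 2.136121 + (0.11/2)·(-0.297302 + (-0.298008)) = 2.103379
x=0.220000, p=2.103379:
  k1 = f(0.220000, 2.103379) = -0.297969
  k2 = f(0.330000, 2.070602) = -0.320424
  p ← 2.103379 + (0.11/2)·(-0.297969 + (-0.320424)) = 2.069367
p(0.33) ≈ 2.0694

2.0694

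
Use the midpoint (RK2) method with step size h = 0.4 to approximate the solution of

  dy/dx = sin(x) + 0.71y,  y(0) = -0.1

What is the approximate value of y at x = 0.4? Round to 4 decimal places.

-0.0530

Midpoint: k1 = f(x_n, y_n); k2 = f(x_n + h/2, y_n + (h/2)·k1); y_{n+1} = y_n + h·k2.
x=0.000000, y=-0.100000:
  k1 = f(0.000000, -0.100000) = -0.071000
  k2 = f(0.200000, -0.114200) = 0.117587
  y ← -0.100000 + 0.4·0.117587 = -0.052965
y(0.4) ≈ -0.0530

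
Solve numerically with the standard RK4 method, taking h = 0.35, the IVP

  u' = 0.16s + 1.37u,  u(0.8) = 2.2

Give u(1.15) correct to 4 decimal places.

RK4: k1 = f(s_n, u_n); k2 = f(s_n + h/2, u_n + (h/2)·k1); k3 = f(s_n + h/2, u_n + (h/2)·k2); k4 = f(s_n + h, u_n + h·k3); u_{n+1} = u_n + (h/6)·(k1 + 2k2 + 2k3 + k4).
s=0.800000, u=2.200000:
  k1 = f(0.800000, 2.200000) = 3.142000
  k2 = f(0.975000, 2.749850) = 3.923295
  k3 = f(0.975000, 2.886577) = 4.110610
  k4 = f(1.150000, 3.638713) = 5.169037
  u ← 2.200000 + (0.35/6)·(k1 + 2k2 + 2k3 + k4) = 3.622099
u(1.15) ≈ 3.6221

3.6221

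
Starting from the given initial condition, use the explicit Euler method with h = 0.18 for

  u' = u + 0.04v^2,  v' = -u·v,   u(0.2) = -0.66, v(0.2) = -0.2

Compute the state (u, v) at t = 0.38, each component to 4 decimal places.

-0.7785, -0.2238

Euler on (u,v): u_{n+1} = u_n + h·u', v_{n+1} = v_n + h·v'.
0.200000: (-0.660000, -0.200000); f=(-0.658400, -0.132000) → (-0.778512, -0.223760)
(u(0.38), v(0.38)) ≈ (-0.7785, -0.2238)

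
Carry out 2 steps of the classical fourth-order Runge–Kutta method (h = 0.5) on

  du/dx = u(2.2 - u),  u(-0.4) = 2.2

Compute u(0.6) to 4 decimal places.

2.2000

RK4: k1 = f(x_n, u_n); k2 = f(x_n + h/2, u_n + (h/2)·k1); k3 = f(x_n + h/2, u_n + (h/2)·k2); k4 = f(x_n + h, u_n + h·k3); u_{n+1} = u_n + (h/6)·(k1 + 2k2 + 2k3 + k4).
x=-0.400000, u=2.200000:
  k1 = f(-0.400000, 2.200000) = 0.000000
  k2 = f(-0.150000, 2.200000) = 0.000000
  k3 = f(-0.150000, 2.200000) = 0.000000
  k4 = f(0.100000, 2.200000) = 0.000000
  u ← 2.200000 + (0.5/6)·(k1 + 2k2 + 2k3 + k4) = 2.200000
x=0.100000, u=2.200000:
  k1 = f(0.100000, 2.200000) = 0.000000
  k2 = f(0.350000, 2.200000) = 0.000000
  k3 = f(0.350000, 2.200000) = 0.000000
  k4 = f(0.600000, 2.200000) = 0.000000
  u ← 2.200000 + (0.5/6)·(k1 + 2k2 + 2k3 + k4) = 2.200000
u(0.6) ≈ 2.2000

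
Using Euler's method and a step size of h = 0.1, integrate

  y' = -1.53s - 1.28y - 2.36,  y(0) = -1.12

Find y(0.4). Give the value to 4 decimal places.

Euler: y_{n+1} = y_n + h·f(s_n, y_n).
s=0.000000, y=-1.120000: f=-0.926400 → y ← -1.120000 + 0.1·(-0.926400) = -1.212640
s=0.100000, y=-1.212640: f=-0.960821 → y ← -1.212640 + 0.1·(-0.960821) = -1.308722
s=0.200000, y=-1.308722: f=-0.990836 → y ← -1.308722 + 0.1·(-0.990836) = -1.407806
s=0.300000, y=-1.407806: f=-1.017009 → y ← -1.407806 + 0.1·(-1.017009) = -1.509507
y(0.4) ≈ -1.5095

-1.5095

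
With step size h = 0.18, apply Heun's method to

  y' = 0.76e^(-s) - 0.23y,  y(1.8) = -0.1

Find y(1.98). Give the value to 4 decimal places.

-0.0757

Heun: k1 = f(s_n, y_n); k2 = f(s_n + h, y_n + h·k1); y_{n+1} = y_n + (h/2)·(k1 + k2).
s=1.800000, y=-0.100000:
  k1 = f(1.800000, -0.100000) = 0.148627
  k2 = f(1.980000, -0.073247) = 0.121779
  y ← -0.100000 + (0.18/2)·(0.148627 + 0.121779) = -0.075663
y(1.98) ≈ -0.0757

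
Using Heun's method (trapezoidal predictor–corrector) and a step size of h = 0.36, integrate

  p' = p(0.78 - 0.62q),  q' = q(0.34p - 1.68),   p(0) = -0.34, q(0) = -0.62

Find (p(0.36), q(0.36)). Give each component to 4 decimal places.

-0.4908, -0.3468

Heun on (p,q): k1 = f(s_n, state_n); k2 = f(s_n + h, state_n + h·k1); state_{n+1} = state_n + (h/2)·(k1 + k2).
0.000000: (-0.340000, -0.620000)
  k1 = (-0.395896, 1.113272)
  predictor → (-0.482523, -0.219222)
  k2 = (-0.441951, 0.404258)
  → (-0.490812, -0.346845)
(p(0.36), q(0.36)) ≈ (-0.4908, -0.3468)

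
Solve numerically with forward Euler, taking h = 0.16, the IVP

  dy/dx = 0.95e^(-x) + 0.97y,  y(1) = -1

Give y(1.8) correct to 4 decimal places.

-1.7606

Euler: y_{n+1} = y_n + h·f(x_n, y_n).
x=1.000000, y=-1.000000: f=-0.620515 → y ← -1.000000 + 0.16·(-0.620515) = -1.099282
x=1.160000, y=-1.099282: f=-0.768492 → y ← -1.099282 + 0.16·(-0.768492) = -1.222241
x=1.320000, y=-1.222241: f=-0.931795 → y ← -1.222241 + 0.16·(-0.931795) = -1.371328
x=1.480000, y=-1.371328: f=-1.113933 → y ← -1.371328 + 0.16·(-1.113933) = -1.549558
x=1.640000, y=-1.549558: f=-1.318790 → y ← -1.549558 + 0.16·(-1.318790) = -1.760564
y(1.8) ≈ -1.7606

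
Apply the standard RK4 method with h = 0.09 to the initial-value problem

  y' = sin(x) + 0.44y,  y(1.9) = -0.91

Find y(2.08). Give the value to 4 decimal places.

-0.8140

RK4: k1 = f(x_n, y_n); k2 = f(x_n + h/2, y_n + (h/2)·k1); k3 = f(x_n + h/2, y_n + (h/2)·k2); k4 = f(x_n + h, y_n + h·k3); y_{n+1} = y_n + (h/6)·(k1 + 2k2 + 2k3 + k4).
x=1.900000, y=-0.910000:
  k1 = f(1.900000, -0.910000) = 0.545900
  k2 = f(1.945000, -0.885434) = 0.541208
  k3 = f(1.945000, -0.885646) = 0.541115
  k4 = f(1.990000, -0.861300) = 0.534442
  y ← -0.910000 + (0.09/6)·(k1 + 2k2 + 2k3 + k4) = -0.861325
x=1.990000, y=-0.861325:
  k1 = f(1.990000, -0.861325) = 0.534430
  k2 = f(2.035000, -0.837276) = 0.525777
  k3 = f(2.035000, -0.837665) = 0.525606
  k4 = f(2.080000, -0.814021) = 0.514964
  y ← -0.861325 + (0.09/6)·(k1 + 2k2 + 2k3 + k4) = -0.814043
y(2.08) ≈ -0.8140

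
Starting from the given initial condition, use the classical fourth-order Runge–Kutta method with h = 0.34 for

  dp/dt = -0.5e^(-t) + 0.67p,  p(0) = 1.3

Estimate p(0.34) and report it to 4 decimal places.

1.4697

RK4: k1 = f(t_n, p_n); k2 = f(t_n + h/2, p_n + (h/2)·k1); k3 = f(t_n + h/2, p_n + (h/2)·k2); k4 = f(t_n + h, p_n + h·k3); p_{n+1} = p_n + (h/6)·(k1 + 2k2 + 2k3 + k4).
t=0.000000, p=1.300000:
  k1 = f(0.000000, 1.300000) = 0.371000
  k2 = f(0.170000, 1.363070) = 0.491424
  k3 = f(0.170000, 1.383542) = 0.505141
  k4 = f(0.340000, 1.471748) = 0.630186
  p ← 1.300000 + (0.34/6)·(k1 + 2k2 + 2k3 + k4) = 1.469678
p(0.34) ≈ 1.4697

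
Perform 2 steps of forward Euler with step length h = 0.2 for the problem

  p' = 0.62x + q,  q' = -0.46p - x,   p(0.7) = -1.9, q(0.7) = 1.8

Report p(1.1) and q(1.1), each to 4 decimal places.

-0.9746, 1.7885

Euler on (p,q): p_{n+1} = p_n + h·p', q_{n+1} = q_n + h·q'.
0.700000: (-1.900000, 1.800000); f=(2.234000, 0.174000) → (-1.453200, 1.834800)
0.900000: (-1.453200, 1.834800); f=(2.392800, -0.231528) → (-0.974640, 1.788494)
(p(1.1), q(1.1)) ≈ (-0.9746, 1.7885)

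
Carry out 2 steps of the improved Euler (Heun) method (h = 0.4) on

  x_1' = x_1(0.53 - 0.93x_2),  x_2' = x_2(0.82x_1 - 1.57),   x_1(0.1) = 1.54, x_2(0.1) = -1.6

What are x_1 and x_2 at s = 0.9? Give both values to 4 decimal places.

Heun on (x_1,x_2): k1 = f(s_n, state_n); k2 = f(s_n + h, state_n + h·k1); state_{n+1} = state_n + (h/2)·(k1 + k2).
0.100000: (1.540000, -1.600000)
  k1 = (3.107720, 0.491520)
  predictor → (2.783088, -1.403392)
  k2 = (5.107397, -0.999401)
  → (3.183023, -1.701576)
0.500000: (3.183023, -1.701576)
  k1 = (6.724028, -1.769774)
  predictor → (5.872634, -2.409486)
  k2 = (16.272023, -7.820131)
  → (7.782233, -3.619557)
(x_1(0.9), x_2(0.9)) ≈ (7.7822, -3.6196)

7.7822, -3.6196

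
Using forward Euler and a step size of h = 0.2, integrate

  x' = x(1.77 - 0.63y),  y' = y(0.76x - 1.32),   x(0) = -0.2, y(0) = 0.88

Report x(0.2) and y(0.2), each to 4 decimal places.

-0.2486, 0.6209

Euler on (x,y): x_{n+1} = x_n + h·x', y_{n+1} = y_n + h·y'.
0.000000: (-0.200000, 0.880000); f=(-0.243120, -1.295360) → (-0.248624, 0.620928)
(x(0.2), y(0.2)) ≈ (-0.2486, 0.6209)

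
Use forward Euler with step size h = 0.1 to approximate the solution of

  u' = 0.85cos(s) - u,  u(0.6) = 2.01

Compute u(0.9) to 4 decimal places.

1.6398

Euler: u_{n+1} = u_n + h·f(s_n, u_n).
s=0.600000, u=2.010000: f=-1.308465 → u ← 2.010000 + 0.1·(-1.308465) = 1.879154
s=0.700000, u=1.879154: f=-1.229038 → u ← 1.879154 + 0.1·(-1.229038) = 1.756250
s=0.800000, u=1.756250: f=-1.164049 → u ← 1.756250 + 0.1·(-1.164049) = 1.639845
u(0.9) ≈ 1.6398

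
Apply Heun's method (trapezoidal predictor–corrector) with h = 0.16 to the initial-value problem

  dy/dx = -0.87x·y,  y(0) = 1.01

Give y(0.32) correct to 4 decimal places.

0.9659

Heun: k1 = f(x_n, y_n); k2 = f(x_n + h, y_n + h·k1); y_{n+1} = y_n + (h/2)·(k1 + k2).
x=0.000000, y=1.010000:
  k1 = f(0.000000, 1.010000) = 0.000000
  k2 = f(0.160000, 1.010000) = -0.140592
  y ← 1.010000 + (0.16/2)·(0.000000 + (-0.140592)) = 0.998753
x=0.160000, y=0.998753:
  k1 = f(0.160000, 0.998753) = -0.139026
  k2 = f(0.320000, 0.976508) = -0.271860
  y ← 0.998753 + (0.16/2)·(-0.139026 + (-0.271860)) = 0.965882
y(0.32) ≈ 0.9659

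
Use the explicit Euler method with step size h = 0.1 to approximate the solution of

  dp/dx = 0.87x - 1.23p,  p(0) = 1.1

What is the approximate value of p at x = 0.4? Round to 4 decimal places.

0.6988

Euler: p_{n+1} = p_n + h·f(x_n, p_n).
x=0.000000, p=1.100000: f=-1.353000 → p ← 1.100000 + 0.1·(-1.353000) = 0.964700
x=0.100000, p=0.964700: f=-1.099581 → p ← 0.964700 + 0.1·(-1.099581) = 0.854742
x=0.200000, p=0.854742: f=-0.877333 → p ← 0.854742 + 0.1·(-0.877333) = 0.767009
x=0.300000, p=0.767009: f=-0.682421 → p ← 0.767009 + 0.1·(-0.682421) = 0.698767
p(0.4) ≈ 0.6988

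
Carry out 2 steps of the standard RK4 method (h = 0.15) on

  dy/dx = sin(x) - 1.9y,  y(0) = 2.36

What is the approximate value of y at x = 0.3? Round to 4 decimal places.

1.3719

RK4: k1 = f(x_n, y_n); k2 = f(x_n + h/2, y_n + (h/2)·k1); k3 = f(x_n + h/2, y_n + (h/2)·k2); k4 = f(x_n + h, y_n + h·k3); y_{n+1} = y_n + (h/6)·(k1 + 2k2 + 2k3 + k4).
x=0.000000, y=2.360000:
  k1 = f(0.000000, 2.360000) = -4.484000
  k2 = f(0.075000, 2.023700) = -3.770100
  k3 = f(0.075000, 2.077242) = -3.871831
  k4 = f(0.150000, 1.779225) = -3.231090
  y ← 2.360000 + (0.15/6)·(k1 + 2k2 + 2k3 + k4) = 1.785026
x=0.150000, y=1.785026:
  k1 = f(0.150000, 1.785026) = -3.242112
  k2 = f(0.225000, 1.541868) = -2.706442
  k3 = f(0.225000, 1.582043) = -2.782775
  k4 = f(0.300000, 1.367610) = -2.302939
  y ← 1.785026 + (0.15/6)·(k1 + 2k2 + 2k3 + k4) = 1.371939
y(0.3) ≈ 1.3719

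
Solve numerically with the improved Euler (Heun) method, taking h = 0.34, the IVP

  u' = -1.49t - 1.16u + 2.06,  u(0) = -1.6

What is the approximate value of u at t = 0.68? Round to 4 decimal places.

-0.0839

Heun: k1 = f(t_n, u_n); k2 = f(t_n + h, u_n + h·k1); u_{n+1} = u_n + (h/2)·(k1 + k2).
t=0.000000, u=-1.600000:
  k1 = f(0.000000, -1.600000) = 3.916000
  k2 = f(0.340000, -0.268560) = 1.864930
  u ← -1.600000 + (0.34/2)·(3.916000 + 1.864930) = -0.617242
t=0.340000, u=-0.617242:
  k1 = f(0.340000, -0.617242) = 2.269401
  k2 = f(0.680000, 0.154354) = 0.867749
  u ← -0.617242 + (0.34/2)·(2.269401 + 0.867749) = -0.083927
u(0.68) ≈ -0.0839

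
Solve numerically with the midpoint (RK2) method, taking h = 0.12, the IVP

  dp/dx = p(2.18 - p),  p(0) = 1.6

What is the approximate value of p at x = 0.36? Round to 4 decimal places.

1.8699

Midpoint: k1 = f(x_n, p_n); k2 = f(x_n + h/2, p_n + (h/2)·k1); p_{n+1} = p_n + h·k2.
x=0.000000, p=1.600000:
  k1 = f(0.000000, 1.600000) = 0.928000
  k2 = f(0.060000, 1.655680) = 0.868106
  p ← 1.600000 + 0.12·0.868106 = 1.704173
x=0.120000, p=1.704173:
  k1 = f(0.120000, 1.704173) = 0.810892
  k2 = f(0.180000, 1.752826) = 0.748761
  p ← 1.704173 + 0.12·0.748761 = 1.794024
x=0.240000, p=1.794024:
  k1 = f(0.240000, 1.794024) = 0.692450
  k2 = f(0.300000, 1.835571) = 0.632224
  p ← 1.794024 + 0.12·0.632224 = 1.869891
p(0.36) ≈ 1.8699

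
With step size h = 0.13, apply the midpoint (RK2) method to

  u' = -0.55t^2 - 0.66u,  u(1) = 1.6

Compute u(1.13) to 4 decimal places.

1.3906

Midpoint: k1 = f(t_n, u_n); k2 = f(t_n + h/2, u_n + (h/2)·k1); u_{n+1} = u_n + h·k2.
t=1.000000, u=1.600000:
  k1 = f(1.000000, 1.600000) = -1.606000
  k2 = f(1.065000, 1.495610) = -1.610926
  u ← 1.600000 + 0.13·(-1.610926) = 1.390580
u(1.13) ≈ 1.3906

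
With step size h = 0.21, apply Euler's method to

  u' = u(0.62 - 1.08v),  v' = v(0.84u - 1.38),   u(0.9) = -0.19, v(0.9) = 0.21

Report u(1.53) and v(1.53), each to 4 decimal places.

-0.2503, 0.0642

Euler on (u,v): u_{n+1} = u_n + h·u', v_{n+1} = v_n + h·v'.
0.900000: (-0.190000, 0.210000); f=(-0.074708, -0.323316) → (-0.205689, 0.142104)
1.110000: (-0.205689, 0.142104); f=(-0.095960, -0.220655) → (-0.225840, 0.095766)
1.320000: (-0.225840, 0.095766); f=(-0.116663, -0.150324) → (-0.250339, 0.064198)
(u(1.53), v(1.53)) ≈ (-0.2503, 0.0642)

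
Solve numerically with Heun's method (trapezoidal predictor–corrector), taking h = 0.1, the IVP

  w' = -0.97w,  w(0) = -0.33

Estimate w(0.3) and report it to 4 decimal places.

-0.2468

Heun: k1 = f(s_n, w_n); k2 = f(s_n + h, w_n + h·k1); w_{n+1} = w_n + (h/2)·(k1 + k2).
s=0.000000, w=-0.330000:
  k1 = f(0.000000, -0.330000) = 0.320100
  k2 = f(0.100000, -0.297990) = 0.289050
  w ← -0.330000 + (0.1/2)·(0.320100 + 0.289050) = -0.299542
s=0.100000, w=-0.299542:
  k1 = f(0.100000, -0.299542) = 0.290556
  k2 = f(0.200000, -0.270487) = 0.262372
  w ← -0.299542 + (0.1/2)·(0.290556 + 0.262372) = -0.271896
s=0.200000, w=-0.271896:
  k1 = f(0.200000, -0.271896) = 0.263739
  k2 = f(0.300000, -0.245522) = 0.238156
  w ← -0.271896 + (0.1/2)·(0.263739 + 0.238156) = -0.246801
w(0.3) ≈ -0.2468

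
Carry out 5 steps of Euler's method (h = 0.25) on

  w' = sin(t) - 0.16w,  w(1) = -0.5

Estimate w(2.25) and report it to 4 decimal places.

Euler: w_{n+1} = w_n + h·f(t_n, w_n).
t=1.000000, w=-0.500000: f=0.921471 → w ← -0.500000 + 0.25·0.921471 = -0.269632
t=1.250000, w=-0.269632: f=0.992126 → w ← -0.269632 + 0.25·0.992126 = -0.021601
t=1.500000, w=-0.021601: f=1.000951 → w ← -0.021601 + 0.25·1.000951 = 0.228637
t=1.750000, w=0.228637: f=0.947404 → w ← 0.228637 + 0.25·0.947404 = 0.465488
t=2.000000, w=0.465488: f=0.834819 → w ← 0.465488 + 0.25·0.834819 = 0.674193
w(2.25) ≈ 0.6742

0.6742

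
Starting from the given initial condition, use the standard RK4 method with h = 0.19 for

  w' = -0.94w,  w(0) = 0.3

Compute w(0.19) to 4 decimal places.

RK4: k1 = f(s_n, w_n); k2 = f(s_n + h/2, w_n + (h/2)·k1); k3 = f(s_n + h/2, w_n + (h/2)·k2); k4 = f(s_n + h, w_n + h·k3); w_{n+1} = w_n + (h/6)·(k1 + 2k2 + 2k3 + k4).
s=0.000000, w=0.300000:
  k1 = f(0.000000, 0.300000) = -0.282000
  k2 = f(0.095000, 0.273210) = -0.256817
  k3 = f(0.095000, 0.275602) = -0.259066
  k4 = f(0.190000, 0.250777) = -0.235731
  w ← 0.300000 + (0.19/6)·(k1 + 2k2 + 2k3 + k4) = 0.250933
w(0.19) ≈ 0.2509

0.2509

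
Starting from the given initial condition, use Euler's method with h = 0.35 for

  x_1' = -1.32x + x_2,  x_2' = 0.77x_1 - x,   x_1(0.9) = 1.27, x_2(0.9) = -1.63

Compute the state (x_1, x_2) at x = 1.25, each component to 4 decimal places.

Euler on (x_1,x_2): x_1_{n+1} = x_1_n + h·x_1', x_2_{n+1} = x_2_n + h·x_2'.
0.900000: (1.270000, -1.630000); f=(-2.818000, 0.077900) → (0.283700, -1.602735)
(x_1(1.25), x_2(1.25)) ≈ (0.2837, -1.6027)

0.2837, -1.6027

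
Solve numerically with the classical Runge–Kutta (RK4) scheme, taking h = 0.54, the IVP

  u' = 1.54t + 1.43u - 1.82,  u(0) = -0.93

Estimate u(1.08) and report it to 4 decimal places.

RK4: k1 = f(t_n, u_n); k2 = f(t_n + h/2, u_n + (h/2)·k1); k3 = f(t_n + h/2, u_n + (h/2)·k2); k4 = f(t_n + h, u_n + h·k3); u_{n+1} = u_n + (h/6)·(k1 + 2k2 + 2k3 + k4).
t=0.000000, u=-0.930000:
  k1 = f(0.000000, -0.930000) = -3.149900
  k2 = f(0.270000, -1.780473) = -3.950276
  k3 = f(0.270000, -1.996575) = -4.259302
  k4 = f(0.540000, -3.230023) = -5.607333
  u ← -0.930000 + (0.54/6)·(k1 + 2k2 + 2k3 + k4) = -3.195875
t=0.540000, u=-3.195875:
  k1 = f(0.540000, -3.195875) = -5.558501
  k2 = f(0.810000, -4.696670) = -7.288839
  k3 = f(0.810000, -5.163861) = -7.956922
  k4 = f(1.080000, -7.492613) = -10.871236
  u ← -3.195875 + (0.54/6)·(k1 + 2k2 + 2k3 + k4) = -7.418788
u(1.08) ≈ -7.4188

-7.4188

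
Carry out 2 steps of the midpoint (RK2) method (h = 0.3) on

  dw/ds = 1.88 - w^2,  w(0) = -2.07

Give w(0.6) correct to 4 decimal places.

-9.0870

Midpoint: k1 = f(s_n, w_n); k2 = f(s_n + h/2, w_n + (h/2)·k1); w_{n+1} = w_n + h·k2.
s=0.000000, w=-2.070000:
  k1 = f(0.000000, -2.070000) = -2.404900
  k2 = f(0.150000, -2.430735) = -4.028473
  w ← -2.070000 + 0.3·(-4.028473) = -3.278542
s=0.300000, w=-3.278542:
  k1 = f(0.300000, -3.278542) = -8.868836
  k2 = f(0.450000, -4.608867) = -19.361657
  w ← -3.278542 + 0.3·(-19.361657) = -9.087039
w(0.6) ≈ -9.0870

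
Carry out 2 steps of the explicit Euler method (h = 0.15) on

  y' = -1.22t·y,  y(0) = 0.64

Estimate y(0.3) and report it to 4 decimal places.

Euler: y_{n+1} = y_n + h·f(t_n, y_n).
t=0.000000, y=0.640000: f=0.000000 → y ← 0.640000 + 0.15·0.000000 = 0.640000
t=0.150000, y=0.640000: f=-0.117120 → y ← 0.640000 + 0.15·(-0.117120) = 0.622432
y(0.3) ≈ 0.6224

0.6224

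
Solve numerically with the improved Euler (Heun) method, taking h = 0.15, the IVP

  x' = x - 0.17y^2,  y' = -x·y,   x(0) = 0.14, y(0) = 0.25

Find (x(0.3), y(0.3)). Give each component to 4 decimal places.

0.1852, 0.2382

Heun on (x,y): k1 = f(t_n, state_n); k2 = f(t_n + h, state_n + h·k1); state_{n+1} = state_n + (h/2)·(k1 + k2).
0.000000: (0.140000, 0.250000)
  k1 = (0.129375, -0.035000)
  predictor → (0.159406, 0.244750)
  k2 = (0.149223, -0.039015)
  → (0.160895, 0.244449)
0.150000: (0.160895, 0.244449)
  k1 = (0.150736, -0.039331)
  predictor → (0.183505, 0.238549)
  k2 = (0.173831, -0.043775)
  → (0.185237, 0.238216)
(x(0.3), y(0.3)) ≈ (0.1852, 0.2382)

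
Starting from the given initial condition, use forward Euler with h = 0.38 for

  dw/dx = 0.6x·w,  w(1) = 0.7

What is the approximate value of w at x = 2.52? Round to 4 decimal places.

Euler: w_{n+1} = w_n + h·f(x_n, w_n).
x=1.000000, w=0.700000: f=0.420000 → w ← 0.700000 + 0.38·0.420000 = 0.859600
x=1.380000, w=0.859600: f=0.711749 → w ← 0.859600 + 0.38·0.711749 = 1.130065
x=1.760000, w=1.130065: f=1.193348 → w ← 1.130065 + 0.38·1.193348 = 1.583537
x=2.140000, w=1.583537: f=2.033261 → w ← 1.583537 + 0.38·2.033261 = 2.356176
w(2.52) ≈ 2.3562

2.3562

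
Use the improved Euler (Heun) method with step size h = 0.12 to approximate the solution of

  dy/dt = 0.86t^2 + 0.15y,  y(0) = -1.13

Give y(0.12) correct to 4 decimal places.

-1.1498

Heun: k1 = f(t_n, y_n); k2 = f(t_n + h, y_n + h·k1); y_{n+1} = y_n + (h/2)·(k1 + k2).
t=0.000000, y=-1.130000:
  k1 = f(0.000000, -1.130000) = -0.169500
  k2 = f(0.120000, -1.150340) = -0.160167
  y ← -1.130000 + (0.12/2)·(-0.169500 + (-0.160167)) = -1.149780
y(0.12) ≈ -1.1498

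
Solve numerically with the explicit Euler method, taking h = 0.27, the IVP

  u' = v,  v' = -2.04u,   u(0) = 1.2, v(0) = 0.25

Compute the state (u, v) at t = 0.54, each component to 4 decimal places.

Euler on (u,v): u_{n+1} = u_n + h·u', v_{n+1} = v_n + h·v'.
0.000000: (1.200000, 0.250000); f=(0.250000, -2.448000) → (1.267500, -0.410960)
0.270000: (1.267500, -0.410960); f=(-0.410960, -2.585700) → (1.156541, -1.109099)
(u(0.54), v(0.54)) ≈ (1.1565, -1.1091)

1.1565, -1.1091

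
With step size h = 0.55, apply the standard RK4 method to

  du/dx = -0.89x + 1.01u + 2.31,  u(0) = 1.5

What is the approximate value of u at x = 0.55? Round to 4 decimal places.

4.1483

RK4: k1 = f(x_n, u_n); k2 = f(x_n + h/2, u_n + (h/2)·k1); k3 = f(x_n + h/2, u_n + (h/2)·k2); k4 = f(x_n + h, u_n + h·k3); u_{n+1} = u_n + (h/6)·(k1 + 2k2 + 2k3 + k4).
x=0.000000, u=1.500000:
  k1 = f(0.000000, 1.500000) = 3.825000
  k2 = f(0.275000, 2.551875) = 4.642644
  k3 = f(0.275000, 2.776727) = 4.869744
  k4 = f(0.550000, 4.178359) = 6.040643
  u ← 1.500000 + (0.55/6)·(k1 + 2k2 + 2k3 + k4) = 4.148288
u(0.55) ≈ 4.1483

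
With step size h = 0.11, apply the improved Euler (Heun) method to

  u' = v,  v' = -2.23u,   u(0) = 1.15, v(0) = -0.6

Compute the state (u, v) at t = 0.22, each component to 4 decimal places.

Heun on (u,v): k1 = f(t_n, state_n); k2 = f(t_n + h, state_n + h·k1); state_{n+1} = state_n + (h/2)·(k1 + k2).
0.000000: (1.150000, -0.600000)
  k1 = (-0.600000, -2.564500)
  predictor → (1.084000, -0.882095)
  k2 = (-0.882095, -2.417320)
  → (1.068485, -0.874000)
0.110000: (1.068485, -0.874000)
  k1 = (-0.874000, -2.382721)
  predictor → (0.972345, -1.136099)
  k2 = (-1.136099, -2.168329)
  → (0.957929, -1.124308)
(u(0.22), v(0.22)) ≈ (0.9579, -1.1243)

0.9579, -1.1243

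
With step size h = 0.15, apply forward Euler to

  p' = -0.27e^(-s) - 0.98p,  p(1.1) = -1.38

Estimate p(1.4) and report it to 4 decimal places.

-1.0272

Euler: p_{n+1} = p_n + h·f(s_n, p_n).
s=1.100000, p=-1.380000: f=1.262525 → p ← -1.380000 + 0.15·1.262525 = -1.190621
s=1.250000, p=-1.190621: f=1.089453 → p ← -1.190621 + 0.15·1.089453 = -1.027203
p(1.4) ≈ -1.0272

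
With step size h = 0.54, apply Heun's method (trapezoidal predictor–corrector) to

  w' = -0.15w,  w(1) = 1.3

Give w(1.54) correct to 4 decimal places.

Heun: k1 = f(t_n, w_n); k2 = f(t_n + h, w_n + h·k1); w_{n+1} = w_n + (h/2)·(k1 + k2).
t=1.000000, w=1.300000:
  k1 = f(1.000000, 1.300000) = -0.195000
  k2 = f(1.540000, 1.194700) = -0.179205
  w ← 1.300000 + (0.54/2)·(-0.195000 + (-0.179205)) = 1.198965
w(1.54) ≈ 1.1990

1.1990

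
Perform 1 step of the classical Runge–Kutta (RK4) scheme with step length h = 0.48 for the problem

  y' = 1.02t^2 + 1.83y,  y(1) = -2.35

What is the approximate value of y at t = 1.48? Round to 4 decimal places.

-4.4966

RK4: k1 = f(t_n, y_n); k2 = f(t_n + h/2, y_n + (h/2)·k1); k3 = f(t_n + h/2, y_n + (h/2)·k2); k4 = f(t_n + h, y_n + h·k3); y_{n+1} = y_n + (h/6)·(k1 + 2k2 + 2k3 + k4).
t=1.000000, y=-2.350000:
  k1 = f(1.000000, -2.350000) = -3.280500
  k2 = f(1.240000, -3.137320) = -4.172944
  k3 = f(1.240000, -3.351506) = -4.564905
  k4 = f(1.480000, -4.541154) = -6.076104
  y ← -2.350000 + (0.48/6)·(k1 + 2k2 + 2k3 + k4) = -4.496584
y(1.48) ≈ -4.4966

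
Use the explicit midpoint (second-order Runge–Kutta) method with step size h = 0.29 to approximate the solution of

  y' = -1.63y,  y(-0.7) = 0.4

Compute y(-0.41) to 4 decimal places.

Midpoint: k1 = f(x_n, y_n); k2 = f(x_n + h/2, y_n + (h/2)·k1); y_{n+1} = y_n + h·k2.
x=-0.700000, y=0.400000:
  k1 = f(-0.700000, 0.400000) = -0.652000
  k2 = f(-0.555000, 0.305460) = -0.497900
  y ← 0.400000 + 0.29·(-0.497900) = 0.255609
y(-0.41) ≈ 0.2556

0.2556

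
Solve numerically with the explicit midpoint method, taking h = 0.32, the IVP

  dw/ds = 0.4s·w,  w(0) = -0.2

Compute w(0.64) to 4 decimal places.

Midpoint: k1 = f(s_n, w_n); k2 = f(s_n + h/2, w_n + (h/2)·k1); w_{n+1} = w_n + h·k2.
s=0.000000, w=-0.200000:
  k1 = f(0.000000, -0.200000) = 0.000000
  k2 = f(0.160000, -0.200000) = -0.012800
  w ← -0.200000 + 0.32·(-0.012800) = -0.204096
s=0.320000, w=-0.204096:
  k1 = f(0.320000, -0.204096) = -0.026124
  k2 = f(0.480000, -0.208276) = -0.039989
  w ← -0.204096 + 0.32·(-0.039989) = -0.216892
w(0.64) ≈ -0.2169

-0.2169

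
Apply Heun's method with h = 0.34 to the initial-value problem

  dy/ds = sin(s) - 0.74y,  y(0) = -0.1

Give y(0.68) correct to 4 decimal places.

Heun: k1 = f(s_n, y_n); k2 = f(s_n + h, y_n + h·k1); y_{n+1} = y_n + (h/2)·(k1 + k2).
s=0.000000, y=-0.100000:
  k1 = f(0.000000, -0.100000) = 0.074000
  k2 = f(0.340000, -0.074840) = 0.388869
  y ← -0.100000 + (0.34/2)·(0.074000 + 0.388869) = -0.021312
s=0.340000, y=-0.021312:
  k1 = f(0.340000, -0.021312) = 0.349258
  k2 = f(0.680000, 0.097435) = 0.556691
  y ← -0.021312 + (0.34/2)·(0.349258 + 0.556691) = 0.132699
y(0.68) ≈ 0.1327

0.1327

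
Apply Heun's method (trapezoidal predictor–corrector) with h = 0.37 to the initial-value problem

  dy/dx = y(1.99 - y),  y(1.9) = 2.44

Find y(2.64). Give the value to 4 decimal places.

2.1103

Heun: k1 = f(x_n, y_n); k2 = f(x_n + h, y_n + h·k1); y_{n+1} = y_n + (h/2)·(k1 + k2).
x=1.900000, y=2.440000:
  k1 = f(1.900000, 2.440000) = -1.098000
  k2 = f(2.270000, 2.033740) = -0.088956
  y ← 2.440000 + (0.37/2)·(-1.098000 + (-0.088956)) = 2.220413
x=2.270000, y=2.220413:
  k1 = f(2.270000, 2.220413) = -0.511612
  k2 = f(2.640000, 2.031117) = -0.083513
  y ← 2.220413 + (0.37/2)·(-0.511612 + (-0.083513)) = 2.110315
y(2.64) ≈ 2.1103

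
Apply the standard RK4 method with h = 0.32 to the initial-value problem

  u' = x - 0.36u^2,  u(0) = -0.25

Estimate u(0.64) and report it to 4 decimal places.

-0.0541

RK4: k1 = f(x_n, u_n); k2 = f(x_n + h/2, u_n + (h/2)·k1); k3 = f(x_n + h/2, u_n + (h/2)·k2); k4 = f(x_n + h, u_n + h·k3); u_{n+1} = u_n + (h/6)·(k1 + 2k2 + 2k3 + k4).
x=0.000000, u=-0.250000:
  k1 = f(0.000000, -0.250000) = -0.022500
  k2 = f(0.160000, -0.253600) = 0.136847
  k3 = f(0.160000, -0.228104) = 0.141269
  k4 = f(0.320000, -0.204794) = 0.304901
  u ← -0.250000 + (0.32/6)·(k1 + 2k2 + 2k3 + k4) = -0.205273
x=0.320000, u=-0.205273:
  k1 = f(0.320000, -0.205273) = 0.304831
  k2 = f(0.480000, -0.156500) = 0.471183
  k3 = f(0.480000, -0.129884) = 0.473927
  k4 = f(0.640000, -0.053616) = 0.638965
  u ← -0.205273 + (0.32/6)·(k1 + 2k2 + 2k3 + k4) = -0.054125
u(0.64) ≈ -0.0541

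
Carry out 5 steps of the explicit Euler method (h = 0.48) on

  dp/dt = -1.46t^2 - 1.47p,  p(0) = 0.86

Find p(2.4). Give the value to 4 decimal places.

Euler: p_{n+1} = p_n + h·f(t_n, p_n).
t=0.000000, p=0.860000: f=-1.264200 → p ← 0.860000 + 0.48·(-1.264200) = 0.253184
t=0.480000, p=0.253184: f=-0.708564 → p ← 0.253184 + 0.48·(-0.708564) = -0.086927
t=0.960000, p=-0.086927: f=-1.217753 → p ← -0.086927 + 0.48·(-1.217753) = -0.671449
t=1.440000, p=-0.671449: f=-2.040427 → p ← -0.671449 + 0.48·(-2.040427) = -1.650853
t=1.920000, p=-1.650853: f=-2.955390 → p ← -1.650853 + 0.48·(-2.955390) = -3.069440
p(2.4) ≈ -3.0694

-3.0694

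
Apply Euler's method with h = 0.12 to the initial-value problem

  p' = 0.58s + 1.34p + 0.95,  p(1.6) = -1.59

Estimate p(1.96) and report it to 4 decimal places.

-1.6699

Euler: p_{n+1} = p_n + h·f(s_n, p_n).
s=1.600000, p=-1.590000: f=-0.252600 → p ← -1.590000 + 0.12·(-0.252600) = -1.620312
s=1.720000, p=-1.620312: f=-0.223618 → p ← -1.620312 + 0.12·(-0.223618) = -1.647146
s=1.840000, p=-1.647146: f=-0.189976 → p ← -1.647146 + 0.12·(-0.189976) = -1.669943
p(1.96) ≈ -1.6699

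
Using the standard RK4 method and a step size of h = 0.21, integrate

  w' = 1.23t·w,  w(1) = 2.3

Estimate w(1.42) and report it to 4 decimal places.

4.2971

RK4: k1 = f(t_n, w_n); k2 = f(t_n + h/2, w_n + (h/2)·k1); k3 = f(t_n + h/2, w_n + (h/2)·k2); k4 = f(t_n + h, w_n + h·k3); w_{n+1} = w_n + (h/6)·(k1 + 2k2 + 2k3 + k4).
t=1.000000, w=2.300000:
  k1 = f(1.000000, 2.300000) = 2.829000
  k2 = f(1.105000, 2.597045) = 3.529774
  k3 = f(1.105000, 2.670626) = 3.629782
  k4 = f(1.210000, 3.062254) = 4.557553
  w ← 2.300000 + (0.21/6)·(k1 + 2k2 + 2k3 + k4) = 3.059698
t=1.210000, w=3.059698:
  k1 = f(1.210000, 3.059698) = 4.553749
  k2 = f(1.315000, 3.537842) = 5.722282
  k3 = f(1.315000, 3.660538) = 5.920737
  k4 = f(1.420000, 4.303053) = 7.515712
  w ← 3.059698 + (0.21/6)·(k1 + 2k2 + 2k3 + k4) = 4.297141
w(1.42) ≈ 4.2971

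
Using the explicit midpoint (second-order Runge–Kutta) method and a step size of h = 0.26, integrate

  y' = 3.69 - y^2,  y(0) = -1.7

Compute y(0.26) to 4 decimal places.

Midpoint: k1 = f(t_n, y_n); k2 = f(t_n + h/2, y_n + (h/2)·k1); y_{n+1} = y_n + h·k2.
t=0.000000, y=-1.700000:
  k1 = f(0.000000, -1.700000) = 0.800000
  k2 = f(0.130000, -1.596000) = 1.142784
  y ← -1.700000 + 0.26·1.142784 = -1.402876
y(0.26) ≈ -1.4029

-1.4029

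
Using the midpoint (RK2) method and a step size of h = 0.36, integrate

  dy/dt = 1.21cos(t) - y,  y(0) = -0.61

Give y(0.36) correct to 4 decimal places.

-0.0798

Midpoint: k1 = f(t_n, y_n); k2 = f(t_n + h/2, y_n + (h/2)·k1); y_{n+1} = y_n + h·k2.
t=0.000000, y=-0.610000:
  k1 = f(0.000000, -0.610000) = 1.820000
  k2 = f(0.180000, -0.282400) = 1.472851
  y ← -0.610000 + 0.36·1.472851 = -0.079774
y(0.36) ≈ -0.0798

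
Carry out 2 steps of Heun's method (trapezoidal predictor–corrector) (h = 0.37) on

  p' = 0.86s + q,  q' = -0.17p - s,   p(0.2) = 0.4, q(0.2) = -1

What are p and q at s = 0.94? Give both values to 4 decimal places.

-0.0946, -1.4380

Heun on (p,q): k1 = f(s_n, state_n); k2 = f(s_n + h, state_n + h·k1); state_{n+1} = state_n + (h/2)·(k1 + k2).
0.200000: (0.400000, -1.000000)
  k1 = (-0.828000, -0.268000)
  predictor → (0.093640, -1.099160)
  k2 = (-0.608960, -0.585919)
  → (0.134162, -1.157975)
0.570000: (0.134162, -1.157975)
  k1 = (-0.667775, -0.592808)
  predictor → (-0.112914, -1.377314)
  k2 = (-0.568914, -0.920805)
  → (-0.094625, -1.437993)
(p(0.94), q(0.94)) ≈ (-0.0946, -1.4380)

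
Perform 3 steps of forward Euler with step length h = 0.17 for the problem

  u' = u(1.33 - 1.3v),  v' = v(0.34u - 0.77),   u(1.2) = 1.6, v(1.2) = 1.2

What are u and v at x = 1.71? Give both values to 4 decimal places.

Euler on (u,v): u_{n+1} = u_n + h·u', v_{n+1} = v_n + h·v'.
1.200000: (1.600000, 1.200000); f=(-0.368000, -0.271200) → (1.537440, 1.153896)
1.370000: (1.537440, 1.153896); f=(-0.261464, -0.285324) → (1.492991, 1.105391)
1.540000: (1.492991, 1.105391); f=(-0.159762, -0.290036) → (1.465831, 1.056085)
(u(1.71), v(1.71)) ≈ (1.4658, 1.0561)

1.4658, 1.0561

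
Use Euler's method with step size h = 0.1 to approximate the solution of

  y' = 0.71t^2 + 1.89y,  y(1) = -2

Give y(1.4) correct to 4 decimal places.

Euler: y_{n+1} = y_n + h·f(t_n, y_n).
t=1.000000, y=-2.000000: f=-3.070000 → y ← -2.000000 + 0.1·(-3.070000) = -2.307000
t=1.100000, y=-2.307000: f=-3.501130 → y ← -2.307000 + 0.1·(-3.501130) = -2.657113
t=1.200000, y=-2.657113: f=-3.999544 → y ← -2.657113 + 0.1·(-3.999544) = -3.057067
t=1.300000, y=-3.057067: f=-4.577957 → y ← -3.057067 + 0.1·(-4.577957) = -3.514863
y(1.4) ≈ -3.5149

-3.5149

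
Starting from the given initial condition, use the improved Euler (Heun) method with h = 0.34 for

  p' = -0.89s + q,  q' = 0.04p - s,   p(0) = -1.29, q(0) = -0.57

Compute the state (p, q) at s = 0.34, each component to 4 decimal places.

-1.5382, -0.6467

Heun on (p,q): k1 = f(s_n, state_n); k2 = f(s_n + h, state_n + h·k1); state_{n+1} = state_n + (h/2)·(k1 + k2).
0.000000: (-1.290000, -0.570000)
  k1 = (-0.570000, -0.051600)
  predictor → (-1.483800, -0.587544)
  k2 = (-0.890144, -0.399352)
  → (-1.538224, -0.646662)
(p(0.34), q(0.34)) ≈ (-1.5382, -0.6467)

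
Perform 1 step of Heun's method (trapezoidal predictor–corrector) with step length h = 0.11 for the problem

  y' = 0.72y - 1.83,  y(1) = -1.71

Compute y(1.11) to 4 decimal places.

Heun: k1 = f(s_n, y_n); k2 = f(s_n + h, y_n + h·k1); y_{n+1} = y_n + (h/2)·(k1 + k2).
s=1.000000, y=-1.710000:
  k1 = f(1.000000, -1.710000) = -3.061200
  k2 = f(1.110000, -2.046732) = -3.303647
  y ← -1.710000 + (0.11/2)·(-3.061200 + (-3.303647)) = -2.060067
y(1.11) ≈ -2.0601

-2.0601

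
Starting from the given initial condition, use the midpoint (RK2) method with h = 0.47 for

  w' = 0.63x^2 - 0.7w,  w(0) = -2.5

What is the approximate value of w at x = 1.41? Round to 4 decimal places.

-0.4799

Midpoint: k1 = f(x_n, w_n); k2 = f(x_n + h/2, w_n + (h/2)·k1); w_{n+1} = w_n + h·k2.
x=0.000000, w=-2.500000:
  k1 = f(0.000000, -2.500000) = 1.750000
  k2 = f(0.235000, -2.088750) = 1.496917
  w ← -2.500000 + 0.47·1.496917 = -1.796449
x=0.470000, w=-1.796449:
  k1 = f(0.470000, -1.796449) = 1.396681
  k2 = f(0.705000, -1.468229) = 1.340886
  w ← -1.796449 + 0.47·1.340886 = -1.166233
x=0.940000, w=-1.166233:
  k1 = f(0.940000, -1.166233) = 1.373031
  k2 = f(1.175000, -0.843570) = 1.460293
  w ← -1.166233 + 0.47·1.460293 = -0.479895
w(1.41) ≈ -0.4799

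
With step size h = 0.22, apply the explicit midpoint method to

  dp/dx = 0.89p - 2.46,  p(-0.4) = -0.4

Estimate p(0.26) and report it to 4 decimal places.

-2.9106

Midpoint: k1 = f(x_n, p_n); k2 = f(x_n + h/2, p_n + (h/2)·k1); p_{n+1} = p_n + h·k2.
x=-0.400000, p=-0.400000:
  k1 = f(-0.400000, -0.400000) = -2.816000
  k2 = f(-0.290000, -0.709760) = -3.091686
  p ← -0.400000 + 0.22·(-3.091686) = -1.080171
x=-0.180000, p=-1.080171:
  k1 = f(-0.180000, -1.080171) = -3.421352
  k2 = f(-0.070000, -1.456520) = -3.756303
  p ← -1.080171 + 0.22·(-3.756303) = -1.906558
x=0.040000, p=-1.906558:
  k1 = f(0.040000, -1.906558) = -4.156836
  k2 = f(0.150000, -2.363810) = -4.563791
  p ← -1.906558 + 0.22·(-4.563791) = -2.910591
p(0.26) ≈ -2.9106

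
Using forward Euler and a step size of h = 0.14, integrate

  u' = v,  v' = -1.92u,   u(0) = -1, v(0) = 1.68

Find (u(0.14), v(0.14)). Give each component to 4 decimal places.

-0.7648, 1.9488

Euler on (u,v): u_{n+1} = u_n + h·u', v_{n+1} = v_n + h·v'.
0.000000: (-1.000000, 1.680000); f=(1.680000, 1.920000) → (-0.764800, 1.948800)
(u(0.14), v(0.14)) ≈ (-0.7648, 1.9488)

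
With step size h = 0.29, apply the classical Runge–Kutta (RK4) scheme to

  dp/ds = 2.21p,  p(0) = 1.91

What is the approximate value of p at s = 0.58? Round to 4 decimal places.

RK4: k1 = f(s_n, p_n); k2 = f(s_n + h/2, p_n + (h/2)·k1); k3 = f(s_n + h/2, p_n + (h/2)·k2); k4 = f(s_n + h, p_n + h·k3); p_{n+1} = p_n + (h/6)·(k1 + 2k2 + 2k3 + k4).
s=0.000000, p=1.910000:
  k1 = f(0.000000, 1.910000) = 4.221100
  k2 = f(0.145000, 2.522060) = 5.573751
  k3 = f(0.145000, 2.718194) = 6.007209
  k4 = f(0.290000, 3.652091) = 8.071120
  p ← 1.910000 + (0.29/6)·(k1 + 2k2 + 2k3 + k4) = 3.623617
s=0.290000, p=3.623617:
  k1 = f(0.290000, 3.623617) = 8.008193
  k2 = f(0.435000, 4.784805) = 10.574419
  k3 = f(0.435000, 5.156907) = 11.396766
  k4 = f(0.580000, 6.928679) = 15.312380
  p ← 3.623617 + (0.29/6)·(k1 + 2k2 + 2k3 + k4) = 6.874659
p(0.58) ≈ 6.8747

6.8747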